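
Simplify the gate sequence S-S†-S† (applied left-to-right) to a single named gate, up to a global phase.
S†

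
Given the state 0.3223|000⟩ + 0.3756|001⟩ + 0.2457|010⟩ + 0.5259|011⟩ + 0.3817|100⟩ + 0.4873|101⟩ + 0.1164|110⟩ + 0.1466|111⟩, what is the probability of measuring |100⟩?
0.1457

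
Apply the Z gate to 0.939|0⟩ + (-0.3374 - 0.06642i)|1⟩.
0.939|0⟩ + (0.3374 + 0.06642i)|1⟩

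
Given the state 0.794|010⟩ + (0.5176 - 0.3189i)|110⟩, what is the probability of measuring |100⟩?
0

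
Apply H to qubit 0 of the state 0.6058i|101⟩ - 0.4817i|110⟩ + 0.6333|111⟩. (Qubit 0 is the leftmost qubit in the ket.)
0.4284i|001⟩ - 0.3406i|010⟩ + 0.4478|011⟩ - 0.4284i|101⟩ + 0.3406i|110⟩ - 0.4478|111⟩

H on qubit 0 mixes each pair of kets that differ only in qubit 0: amplitudes (a, b) of (|…0…⟩, |…1…⟩) become ((a + b)/√2, (a − b)/√2). Kets absent from the input have amplitude 0.
(|001⟩, |101⟩): (a, b) = (0, 0.6058i) → (0.4284i, -0.4284i)
(|010⟩, |110⟩): (a, b) = (0, -0.4817i) → (-0.3406i, 0.3406i)
(|011⟩, |111⟩): (a, b) = (0, 0.6333) → (0.4478, -0.4478)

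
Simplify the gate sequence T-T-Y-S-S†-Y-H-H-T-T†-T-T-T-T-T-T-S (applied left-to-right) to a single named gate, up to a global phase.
S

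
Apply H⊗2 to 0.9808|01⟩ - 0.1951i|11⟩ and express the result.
(0.4904 - 0.09755i)|00⟩ + (-0.4904 + 0.09755i)|01⟩ + (0.4904 + 0.09755i)|10⟩ + (-0.4904 - 0.09755i)|11⟩

H⊗2 gives amp(|y⟩) = (1/2) Σ_x (−1)^(x·y) amp(|x⟩), where x·y is the number of positions in which both x and y have a 1.
|00⟩: (0.9808 - 0.1951i)/2 = (0.4904 - 0.09755i)
|01⟩: (-0.9808 + 0.1951i)/2 = (-0.4904 + 0.09755i)
|10⟩: (0.9808 + 0.1951i)/2 = (0.4904 + 0.09755i)
|11⟩: (-0.9808 - 0.1951i)/2 = (-0.4904 - 0.09755i)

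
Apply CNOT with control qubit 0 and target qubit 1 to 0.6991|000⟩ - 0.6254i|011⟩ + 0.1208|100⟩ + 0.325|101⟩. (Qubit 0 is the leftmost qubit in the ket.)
0.6991|000⟩ - 0.6254i|011⟩ + 0.1208|110⟩ + 0.325|111⟩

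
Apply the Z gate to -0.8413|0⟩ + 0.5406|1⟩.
-0.8413|0⟩ - 0.5406|1⟩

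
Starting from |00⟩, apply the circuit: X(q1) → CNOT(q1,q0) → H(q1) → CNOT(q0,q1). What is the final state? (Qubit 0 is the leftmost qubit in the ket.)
-1/√2|10⟩ + 1/√2|11⟩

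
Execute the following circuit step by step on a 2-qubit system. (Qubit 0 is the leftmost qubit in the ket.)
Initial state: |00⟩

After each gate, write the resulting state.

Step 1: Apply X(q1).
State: |01⟩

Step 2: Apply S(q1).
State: i|01⟩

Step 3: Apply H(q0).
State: (1/√2)i|01⟩ + (1/√2)i|11⟩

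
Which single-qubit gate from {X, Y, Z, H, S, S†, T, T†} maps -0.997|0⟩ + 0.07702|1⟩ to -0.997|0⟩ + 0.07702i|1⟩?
S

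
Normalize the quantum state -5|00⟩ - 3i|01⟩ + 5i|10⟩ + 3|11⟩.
-0.6063|00⟩ - 0.3638i|01⟩ + 0.6063i|10⟩ + 0.3638|11⟩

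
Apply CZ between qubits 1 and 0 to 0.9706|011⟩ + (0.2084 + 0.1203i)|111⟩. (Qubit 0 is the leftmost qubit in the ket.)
0.9706|011⟩ + (-0.2084 - 0.1203i)|111⟩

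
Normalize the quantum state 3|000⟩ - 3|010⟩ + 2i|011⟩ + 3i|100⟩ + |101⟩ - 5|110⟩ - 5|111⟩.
0.3313|000⟩ - 0.3313|010⟩ + 0.2209i|011⟩ + 0.3313i|100⟩ + 0.1104|101⟩ - 0.5522|110⟩ - 0.5522|111⟩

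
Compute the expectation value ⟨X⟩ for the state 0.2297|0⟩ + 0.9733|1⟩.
0.4471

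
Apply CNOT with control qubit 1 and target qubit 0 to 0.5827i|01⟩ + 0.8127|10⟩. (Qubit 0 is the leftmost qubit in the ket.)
0.8127|10⟩ + 0.5827i|11⟩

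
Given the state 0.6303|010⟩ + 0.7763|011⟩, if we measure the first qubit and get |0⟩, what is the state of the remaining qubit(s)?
0.6303|10⟩ + 0.7763|11⟩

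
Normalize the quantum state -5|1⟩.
-|1⟩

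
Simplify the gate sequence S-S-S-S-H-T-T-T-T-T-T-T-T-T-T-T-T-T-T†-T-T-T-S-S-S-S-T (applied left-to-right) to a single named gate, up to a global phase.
H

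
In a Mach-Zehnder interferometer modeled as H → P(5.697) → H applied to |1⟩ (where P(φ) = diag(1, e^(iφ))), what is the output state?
(0.08347 + 0.2766i)|0⟩ + (0.9165 - 0.2766i)|1⟩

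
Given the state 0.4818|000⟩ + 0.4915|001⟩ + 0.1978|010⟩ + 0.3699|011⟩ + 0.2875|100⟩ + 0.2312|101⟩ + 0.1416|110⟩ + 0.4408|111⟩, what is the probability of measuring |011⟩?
0.1368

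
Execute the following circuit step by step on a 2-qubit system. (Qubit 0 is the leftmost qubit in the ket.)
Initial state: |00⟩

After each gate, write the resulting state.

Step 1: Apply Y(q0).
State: i|10⟩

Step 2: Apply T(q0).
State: (-1/√2 + (1/√2)i)|10⟩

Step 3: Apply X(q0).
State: (-1/√2 + (1/√2)i)|00⟩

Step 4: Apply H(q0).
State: (-1/2 + (1/2)i)|00⟩ + (-1/2 + (1/2)i)|10⟩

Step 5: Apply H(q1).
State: (-1/√8 + (1/√8)i)|00⟩ + (-1/√8 + (1/√8)i)|01⟩ + (-1/√8 + (1/√8)i)|10⟩ + (-1/√8 + (1/√8)i)|11⟩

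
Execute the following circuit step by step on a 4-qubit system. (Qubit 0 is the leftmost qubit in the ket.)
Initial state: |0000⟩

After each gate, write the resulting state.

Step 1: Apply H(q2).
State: 1/√2|0000⟩ + 1/√2|0010⟩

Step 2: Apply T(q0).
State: 1/√2|0000⟩ + 1/√2|0010⟩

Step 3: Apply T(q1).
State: 1/√2|0000⟩ + 1/√2|0010⟩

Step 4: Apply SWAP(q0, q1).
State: 1/√2|0000⟩ + 1/√2|0010⟩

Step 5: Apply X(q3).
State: 1/√2|0001⟩ + 1/√2|0011⟩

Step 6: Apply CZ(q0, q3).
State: 1/√2|0001⟩ + 1/√2|0011⟩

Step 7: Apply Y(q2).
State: -(1/√2)i|0001⟩ + (1/√2)i|0011⟩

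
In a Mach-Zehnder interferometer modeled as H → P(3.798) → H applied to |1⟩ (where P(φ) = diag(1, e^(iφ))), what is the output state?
(0.8961 + 0.3051i)|0⟩ + (0.1039 - 0.3051i)|1⟩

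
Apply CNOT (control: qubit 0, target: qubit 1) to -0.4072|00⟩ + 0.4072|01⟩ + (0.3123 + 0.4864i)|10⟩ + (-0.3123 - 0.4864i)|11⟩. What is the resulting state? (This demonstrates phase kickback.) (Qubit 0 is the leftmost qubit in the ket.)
-0.4072|00⟩ + 0.4072|01⟩ + (-0.3123 - 0.4864i)|10⟩ + (0.3123 + 0.4864i)|11⟩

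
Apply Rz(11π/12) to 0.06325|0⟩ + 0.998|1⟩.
(0.008256 - 0.06271i)|0⟩ + (0.1303 + 0.9895i)|1⟩

Rz(11π/12) = [[e^(−iθ/2), 0], [0, e^(iθ/2)]] with e^(±iθ/2) = cos(θ/2) ± i·sin(θ/2); θ = 11π/12, cos(θ/2) ≈ 0.130526, sin(θ/2) ≈ 0.991445.
With a = amp(|0⟩) = 0.06325 and b = amp(|1⟩) = 0.998:
new amp(|0⟩) = (0.130526 - 0.991445i)·a = (0.008256 - 0.06271i)
new amp(|1⟩) = (0.130526 + 0.991445i)·b = (0.1303 + 0.9895i)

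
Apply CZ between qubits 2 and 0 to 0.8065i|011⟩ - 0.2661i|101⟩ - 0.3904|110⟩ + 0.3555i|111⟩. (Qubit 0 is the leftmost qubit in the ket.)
0.8065i|011⟩ + 0.2661i|101⟩ - 0.3904|110⟩ - 0.3555i|111⟩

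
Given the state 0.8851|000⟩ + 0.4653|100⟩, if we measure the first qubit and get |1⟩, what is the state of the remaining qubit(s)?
|00⟩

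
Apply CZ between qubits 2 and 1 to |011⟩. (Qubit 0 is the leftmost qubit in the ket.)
-|011⟩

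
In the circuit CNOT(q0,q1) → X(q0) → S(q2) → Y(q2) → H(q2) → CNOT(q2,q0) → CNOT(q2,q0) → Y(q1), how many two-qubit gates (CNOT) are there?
3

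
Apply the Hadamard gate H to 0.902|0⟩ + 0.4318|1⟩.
0.9431|0⟩ + 0.3325|1⟩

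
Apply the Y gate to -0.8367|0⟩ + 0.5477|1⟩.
-0.5477i|0⟩ - 0.8367i|1⟩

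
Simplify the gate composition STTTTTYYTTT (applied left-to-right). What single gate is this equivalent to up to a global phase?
S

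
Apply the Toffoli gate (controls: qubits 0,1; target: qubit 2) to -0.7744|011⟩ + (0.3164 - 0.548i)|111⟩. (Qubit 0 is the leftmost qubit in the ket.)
-0.7744|011⟩ + (0.3164 - 0.548i)|110⟩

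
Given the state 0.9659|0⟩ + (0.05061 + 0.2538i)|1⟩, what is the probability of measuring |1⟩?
0.06698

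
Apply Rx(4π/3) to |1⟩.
-0.866i|0⟩ - 1/2|1⟩

Rx(4π/3) = [[cos(θ/2), −i·sin(θ/2)], [−i·sin(θ/2), cos(θ/2)]]; θ = 4π/3, cos(θ/2) ≈ -0.5, sin(θ/2) ≈ 0.866025.
With a = amp(|0⟩) = 0 and b = amp(|1⟩) = 1:
new amp(|0⟩) = (-0.5)·a + (-0.866025i)·b = -0.866i
new amp(|1⟩) = (-0.866025i)·a + (-0.5)·b = -1/2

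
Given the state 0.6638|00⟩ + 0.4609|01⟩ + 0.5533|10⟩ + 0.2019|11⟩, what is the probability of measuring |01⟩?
0.2124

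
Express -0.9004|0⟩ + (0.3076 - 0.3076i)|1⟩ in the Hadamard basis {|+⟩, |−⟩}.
(-0.4192 - 0.2175i)|+⟩ + (-0.8542 + 0.2175i)|−⟩

With |ψ⟩ = α|0⟩ + β|1⟩, the Hadamard-basis coefficients are ⟨+|ψ⟩ = (α + β)/√2 and ⟨−|ψ⟩ = (α − β)/√2.
Here α = -0.9004, β = (0.3076 - 0.3076i): (α + β)/√2 = (-0.4192 - 0.2175i), (α − β)/√2 = (-0.8542 + 0.2175i).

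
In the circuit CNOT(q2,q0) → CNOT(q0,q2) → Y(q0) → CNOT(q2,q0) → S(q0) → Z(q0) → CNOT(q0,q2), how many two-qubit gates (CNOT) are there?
4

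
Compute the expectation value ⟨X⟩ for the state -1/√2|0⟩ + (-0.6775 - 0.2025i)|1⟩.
0.9581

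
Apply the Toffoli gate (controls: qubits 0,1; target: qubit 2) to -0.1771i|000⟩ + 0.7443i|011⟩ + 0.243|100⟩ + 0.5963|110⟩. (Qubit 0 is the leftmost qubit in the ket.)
-0.1771i|000⟩ + 0.7443i|011⟩ + 0.243|100⟩ + 0.5963|111⟩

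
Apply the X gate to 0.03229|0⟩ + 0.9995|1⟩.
0.9995|0⟩ + 0.03229|1⟩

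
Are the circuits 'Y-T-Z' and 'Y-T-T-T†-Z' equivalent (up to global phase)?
Yes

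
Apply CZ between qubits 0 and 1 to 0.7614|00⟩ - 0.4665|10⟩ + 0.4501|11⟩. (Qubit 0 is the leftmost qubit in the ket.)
0.7614|00⟩ - 0.4665|10⟩ - 0.4501|11⟩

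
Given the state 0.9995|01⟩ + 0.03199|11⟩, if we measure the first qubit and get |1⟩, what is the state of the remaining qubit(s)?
|1⟩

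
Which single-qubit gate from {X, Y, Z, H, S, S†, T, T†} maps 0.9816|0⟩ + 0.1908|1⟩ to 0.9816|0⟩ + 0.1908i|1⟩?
S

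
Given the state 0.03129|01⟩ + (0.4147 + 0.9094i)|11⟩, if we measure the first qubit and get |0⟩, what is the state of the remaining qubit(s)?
|1⟩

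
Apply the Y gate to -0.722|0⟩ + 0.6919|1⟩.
-0.6919i|0⟩ - 0.722i|1⟩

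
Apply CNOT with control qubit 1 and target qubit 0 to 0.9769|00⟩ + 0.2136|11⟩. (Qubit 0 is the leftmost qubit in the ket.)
0.9769|00⟩ + 0.2136|01⟩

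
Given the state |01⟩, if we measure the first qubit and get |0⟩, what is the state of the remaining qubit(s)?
|1⟩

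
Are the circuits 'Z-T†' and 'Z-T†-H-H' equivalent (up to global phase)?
Yes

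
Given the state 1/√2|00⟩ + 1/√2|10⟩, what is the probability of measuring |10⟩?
1/2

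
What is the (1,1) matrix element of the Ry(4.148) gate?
-0.4822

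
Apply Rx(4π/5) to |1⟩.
-0.9511i|0⟩ + 0.309|1⟩

Rx(4π/5) = [[cos(θ/2), −i·sin(θ/2)], [−i·sin(θ/2), cos(θ/2)]]; θ = 4π/5, cos(θ/2) ≈ 0.309017, sin(θ/2) ≈ 0.951057.
With a = amp(|0⟩) = 0 and b = amp(|1⟩) = 1:
new amp(|0⟩) = (0.309017)·a + (-0.951057i)·b = -0.9511i
new amp(|1⟩) = (-0.951057i)·a + (0.309017)·b = 0.309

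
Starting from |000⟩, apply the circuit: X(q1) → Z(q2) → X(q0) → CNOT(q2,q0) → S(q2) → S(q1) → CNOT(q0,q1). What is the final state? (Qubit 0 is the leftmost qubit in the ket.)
i|100⟩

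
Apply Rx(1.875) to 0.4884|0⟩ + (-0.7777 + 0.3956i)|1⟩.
(0.6079 + 0.6269i)|0⟩ + (-0.4602 - 0.1596i)|1⟩

Rx(1.875) = [[cos(θ/2), −i·sin(θ/2)], [−i·sin(θ/2), cos(θ/2)]]; θ = 1.875, cos(θ/2) ≈ 0.591805, sin(θ/2) ≈ 0.806081.
With a = amp(|0⟩) = 0.4884 and b = amp(|1⟩) = (-0.7777 + 0.3956i):
new amp(|0⟩) = (0.591805)·a + (-0.806081i)·b = (0.6079 + 0.6269i)
new amp(|1⟩) = (-0.806081i)·a + (0.591805)·b = (-0.4602 - 0.1596i)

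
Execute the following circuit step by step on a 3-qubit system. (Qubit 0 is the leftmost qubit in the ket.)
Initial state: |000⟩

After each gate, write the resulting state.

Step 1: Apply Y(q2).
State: i|001⟩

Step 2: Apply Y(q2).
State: |000⟩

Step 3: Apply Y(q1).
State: i|010⟩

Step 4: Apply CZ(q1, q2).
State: i|010⟩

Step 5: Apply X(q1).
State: i|000⟩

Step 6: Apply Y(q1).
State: -|010⟩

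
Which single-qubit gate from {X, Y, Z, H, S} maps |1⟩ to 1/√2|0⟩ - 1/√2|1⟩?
H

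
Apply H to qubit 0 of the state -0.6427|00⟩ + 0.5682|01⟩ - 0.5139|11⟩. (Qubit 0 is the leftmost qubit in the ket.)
-0.4545|00⟩ + 0.0384|01⟩ - 0.4545|10⟩ + 0.7652|11⟩

H on qubit 0 mixes each pair of kets that differ only in qubit 0: amplitudes (a, b) of (|…0…⟩, |…1…⟩) become ((a + b)/√2, (a − b)/√2). Kets absent from the input have amplitude 0.
(|00⟩, |10⟩): (a, b) = (-0.6427, 0) → (-0.4545, -0.4545)
(|01⟩, |11⟩): (a, b) = (0.5682, -0.5139) → (0.0384, 0.7652)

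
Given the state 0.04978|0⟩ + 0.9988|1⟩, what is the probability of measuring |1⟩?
0.9976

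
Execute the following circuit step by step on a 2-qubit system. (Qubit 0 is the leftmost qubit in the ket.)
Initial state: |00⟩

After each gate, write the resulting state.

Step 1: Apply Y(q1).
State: i|01⟩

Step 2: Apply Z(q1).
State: -i|01⟩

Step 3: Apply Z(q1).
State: i|01⟩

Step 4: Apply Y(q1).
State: |00⟩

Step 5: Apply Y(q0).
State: i|10⟩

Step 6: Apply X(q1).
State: i|11⟩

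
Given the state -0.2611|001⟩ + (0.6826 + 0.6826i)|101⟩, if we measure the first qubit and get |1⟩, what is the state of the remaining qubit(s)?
(1/√2 + (1/√2)i)|01⟩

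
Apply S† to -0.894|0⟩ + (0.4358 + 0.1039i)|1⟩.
-0.894|0⟩ + (0.1039 - 0.4358i)|1⟩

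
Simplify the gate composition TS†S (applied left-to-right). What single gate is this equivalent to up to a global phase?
T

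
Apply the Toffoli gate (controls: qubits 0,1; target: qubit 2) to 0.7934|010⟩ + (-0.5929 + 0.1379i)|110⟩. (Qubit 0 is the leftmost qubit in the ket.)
0.7934|010⟩ + (-0.5929 + 0.1379i)|111⟩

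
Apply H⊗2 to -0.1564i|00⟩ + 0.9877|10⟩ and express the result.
(0.4939 - 0.0782i)|00⟩ + (0.4939 - 0.0782i)|01⟩ + (-0.4939 - 0.0782i)|10⟩ + (-0.4939 - 0.0782i)|11⟩

H⊗2 gives amp(|y⟩) = (1/2) Σ_x (−1)^(x·y) amp(|x⟩), where x·y is the number of positions in which both x and y have a 1.
|00⟩: (-0.1564i + 0.9877)/2 = (0.4939 - 0.0782i)
|01⟩: (-0.1564i + 0.9877)/2 = (0.4939 - 0.0782i)
|10⟩: (-0.1564i - 0.9877)/2 = (-0.4939 - 0.0782i)
|11⟩: (-0.1564i - 0.9877)/2 = (-0.4939 - 0.0782i)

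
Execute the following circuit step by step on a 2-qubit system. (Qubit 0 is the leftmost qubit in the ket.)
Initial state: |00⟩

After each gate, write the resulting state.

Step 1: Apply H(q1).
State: 1/√2|00⟩ + 1/√2|01⟩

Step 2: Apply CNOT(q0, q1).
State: 1/√2|00⟩ + 1/√2|01⟩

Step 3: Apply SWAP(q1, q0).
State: 1/√2|00⟩ + 1/√2|10⟩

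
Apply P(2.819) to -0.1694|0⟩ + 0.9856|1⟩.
-0.1694|0⟩ + (-0.9348 + 0.3125i)|1⟩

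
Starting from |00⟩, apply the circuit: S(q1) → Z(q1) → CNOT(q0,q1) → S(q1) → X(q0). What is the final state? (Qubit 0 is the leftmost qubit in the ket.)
|10⟩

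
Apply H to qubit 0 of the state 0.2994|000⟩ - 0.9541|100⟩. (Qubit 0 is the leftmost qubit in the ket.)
-0.4629|000⟩ + 0.8864|100⟩

H on qubit 0 mixes each pair of kets that differ only in qubit 0: amplitudes (a, b) of (|…0…⟩, |…1…⟩) become ((a + b)/√2, (a − b)/√2). Kets absent from the input have amplitude 0.
(|000⟩, |100⟩): (a, b) = (0.2994, -0.9541) → (-0.4629, 0.8864)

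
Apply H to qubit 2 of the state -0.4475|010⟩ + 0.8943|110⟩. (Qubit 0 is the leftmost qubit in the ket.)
-0.3164|010⟩ - 0.3164|011⟩ + 0.6324|110⟩ + 0.6324|111⟩

H on qubit 2 mixes each pair of kets that differ only in qubit 2: amplitudes (a, b) of (|…0…⟩, |…1…⟩) become ((a + b)/√2, (a − b)/√2). Kets absent from the input have amplitude 0.
(|010⟩, |011⟩): (a, b) = (-0.4475, 0) → (-0.3164, -0.3164)
(|110⟩, |111⟩): (a, b) = (0.8943, 0) → (0.6324, 0.6324)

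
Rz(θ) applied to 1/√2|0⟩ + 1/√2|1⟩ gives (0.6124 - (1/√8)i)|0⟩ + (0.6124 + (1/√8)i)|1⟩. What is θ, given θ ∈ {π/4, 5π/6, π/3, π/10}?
π/3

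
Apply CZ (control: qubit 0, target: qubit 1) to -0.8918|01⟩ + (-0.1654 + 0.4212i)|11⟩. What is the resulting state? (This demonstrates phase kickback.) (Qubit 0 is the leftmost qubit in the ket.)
-0.8918|01⟩ + (0.1654 - 0.4212i)|11⟩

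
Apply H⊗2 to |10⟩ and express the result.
1/2|00⟩ + 1/2|01⟩ - 1/2|10⟩ - 1/2|11⟩

H⊗2 gives amp(|y⟩) = (1/2) Σ_x (−1)^(x·y) amp(|x⟩), where x·y is the number of positions in which both x and y have a 1.
|00⟩: (1)/2 = 1/2
|01⟩: (1)/2 = 1/2
|10⟩: (-1)/2 = -1/2
|11⟩: (-1)/2 = -1/2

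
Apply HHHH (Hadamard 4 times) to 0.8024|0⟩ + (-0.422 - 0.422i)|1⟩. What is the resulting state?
0.8024|0⟩ + (-0.422 - 0.422i)|1⟩

H² = I, so an even number of Hadamards cancels: H^4 = I and the state is unchanged.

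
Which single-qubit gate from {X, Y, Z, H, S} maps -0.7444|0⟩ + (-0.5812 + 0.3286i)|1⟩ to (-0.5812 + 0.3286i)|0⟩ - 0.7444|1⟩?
X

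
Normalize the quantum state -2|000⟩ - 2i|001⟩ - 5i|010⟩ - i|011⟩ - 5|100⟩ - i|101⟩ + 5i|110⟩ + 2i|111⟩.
-0.212|000⟩ - 0.212i|001⟩ - 0.53i|010⟩ - 0.106i|011⟩ - 0.53|100⟩ - 0.106i|101⟩ + 0.53i|110⟩ + 0.212i|111⟩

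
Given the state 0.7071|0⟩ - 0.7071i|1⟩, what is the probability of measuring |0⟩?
0.5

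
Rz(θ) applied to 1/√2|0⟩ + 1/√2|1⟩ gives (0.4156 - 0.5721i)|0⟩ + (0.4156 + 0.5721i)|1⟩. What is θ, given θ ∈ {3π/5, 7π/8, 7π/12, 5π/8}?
3π/5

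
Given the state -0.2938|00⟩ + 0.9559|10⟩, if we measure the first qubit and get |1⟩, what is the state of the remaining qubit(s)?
|0⟩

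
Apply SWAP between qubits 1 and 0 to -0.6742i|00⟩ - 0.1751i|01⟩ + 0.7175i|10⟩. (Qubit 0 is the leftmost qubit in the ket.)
-0.6742i|00⟩ + 0.7175i|01⟩ - 0.1751i|10⟩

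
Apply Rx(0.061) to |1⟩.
-0.0305i|0⟩ + 0.9995|1⟩

Rx(0.061) = [[cos(θ/2), −i·sin(θ/2)], [−i·sin(θ/2), cos(θ/2)]]; θ = 0.061, cos(θ/2) ≈ 0.999535, sin(θ/2) ≈ 0.0304953.
With a = amp(|0⟩) = 0 and b = amp(|1⟩) = 1:
new amp(|0⟩) = (0.999535)·a + (-0.0304953i)·b = -0.0305i
new amp(|1⟩) = (-0.0304953i)·a + (0.999535)·b = 0.9995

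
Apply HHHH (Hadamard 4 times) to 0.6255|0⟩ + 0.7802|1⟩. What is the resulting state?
0.6255|0⟩ + 0.7802|1⟩

H² = I, so an even number of Hadamards cancels: H^4 = I and the state is unchanged.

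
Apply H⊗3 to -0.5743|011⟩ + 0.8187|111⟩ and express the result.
0.08641|000⟩ - 0.08641|001⟩ - 0.08641|010⟩ + 0.08641|011⟩ - 0.4925|100⟩ + 0.4925|101⟩ + 0.4925|110⟩ - 0.4925|111⟩

H⊗3 gives amp(|y⟩) = (1/2√2) Σ_x (−1)^(x·y) amp(|x⟩), where x·y is the number of positions in which both x and y have a 1.
|000⟩: (-0.5743 + 0.8187)/(2√2) = 0.08641
|001⟩: (0.5743 - 0.8187)/(2√2) = -0.08641
|010⟩: (0.5743 - 0.8187)/(2√2) = -0.08641
|011⟩: (-0.5743 + 0.8187)/(2√2) = 0.08641
|100⟩: (-0.5743 - 0.8187)/(2√2) = -0.4925
|101⟩: (0.5743 + 0.8187)/(2√2) = 0.4925
|110⟩: (0.5743 + 0.8187)/(2√2) = 0.4925
|111⟩: (-0.5743 - 0.8187)/(2√2) = -0.4925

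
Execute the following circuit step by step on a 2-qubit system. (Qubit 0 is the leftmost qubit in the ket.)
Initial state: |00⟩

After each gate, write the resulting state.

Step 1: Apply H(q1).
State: 1/√2|00⟩ + 1/√2|01⟩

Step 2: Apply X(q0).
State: 1/√2|10⟩ + 1/√2|11⟩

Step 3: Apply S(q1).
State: 1/√2|10⟩ + (1/√2)i|11⟩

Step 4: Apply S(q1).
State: 1/√2|10⟩ - 1/√2|11⟩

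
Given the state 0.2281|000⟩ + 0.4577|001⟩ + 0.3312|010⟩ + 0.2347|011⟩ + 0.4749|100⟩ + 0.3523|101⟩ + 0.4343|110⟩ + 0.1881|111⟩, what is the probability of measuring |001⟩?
0.2095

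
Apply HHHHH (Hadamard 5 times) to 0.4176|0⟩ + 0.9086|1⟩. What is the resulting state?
0.9378|0⟩ - 0.3472|1⟩

H² = I, so H^5 = H: a single Hadamard. With (a, b) = (0.4176, 0.9086), H gives ((a + b)/√2, (a − b)/√2) = (0.9378, -0.3472).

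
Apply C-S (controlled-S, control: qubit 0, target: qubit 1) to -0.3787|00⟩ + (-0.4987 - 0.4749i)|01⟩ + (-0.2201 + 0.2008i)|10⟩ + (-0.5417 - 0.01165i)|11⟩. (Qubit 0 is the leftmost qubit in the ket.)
-0.3787|00⟩ + (-0.4987 - 0.4749i)|01⟩ + (-0.2201 + 0.2008i)|10⟩ + (0.01165 - 0.5417i)|11⟩

C-S leaves the control-|0⟩ kets |00⟩, |01⟩ unchanged and applies S to qubit 1 on the control-|1⟩ pair (|10⟩, |11⟩).
S = [[1, 0], [0, i]].
With a = amp(|10⟩) = (-0.2201 + 0.2008i) and b = amp(|11⟩) = (-0.5417 - 0.01165i):
new amp(|10⟩) = (1)·a = (-0.2201 + 0.2008i)
new amp(|11⟩) = (i)·b = (0.01165 - 0.5417i)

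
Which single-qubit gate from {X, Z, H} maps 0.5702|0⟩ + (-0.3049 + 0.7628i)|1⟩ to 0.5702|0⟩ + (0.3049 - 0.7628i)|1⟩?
Z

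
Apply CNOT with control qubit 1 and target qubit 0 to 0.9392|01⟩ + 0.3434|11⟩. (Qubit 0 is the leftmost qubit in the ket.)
0.3434|01⟩ + 0.9392|11⟩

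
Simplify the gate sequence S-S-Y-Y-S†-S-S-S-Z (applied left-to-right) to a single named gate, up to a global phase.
Z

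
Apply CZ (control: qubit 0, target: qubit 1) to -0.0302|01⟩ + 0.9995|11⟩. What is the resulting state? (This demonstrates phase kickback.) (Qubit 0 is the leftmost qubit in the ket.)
-0.0302|01⟩ - 0.9995|11⟩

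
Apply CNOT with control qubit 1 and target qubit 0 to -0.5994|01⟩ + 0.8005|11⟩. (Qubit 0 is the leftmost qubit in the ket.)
0.8005|01⟩ - 0.5994|11⟩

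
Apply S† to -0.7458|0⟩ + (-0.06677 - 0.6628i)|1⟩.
-0.7458|0⟩ + (-0.6628 + 0.06677i)|1⟩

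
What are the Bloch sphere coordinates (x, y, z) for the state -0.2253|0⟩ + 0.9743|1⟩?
(-0.439, 0, -0.8985)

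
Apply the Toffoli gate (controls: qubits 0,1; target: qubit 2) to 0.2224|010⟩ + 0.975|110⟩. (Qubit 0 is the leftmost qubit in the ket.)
0.2224|010⟩ + 0.975|111⟩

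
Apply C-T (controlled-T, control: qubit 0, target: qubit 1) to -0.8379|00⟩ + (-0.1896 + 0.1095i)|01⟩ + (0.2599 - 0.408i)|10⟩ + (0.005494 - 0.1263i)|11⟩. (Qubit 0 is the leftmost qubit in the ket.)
-0.8379|00⟩ + (-0.1896 + 0.1095i)|01⟩ + (0.2599 - 0.408i)|10⟩ + (0.09319 - 0.08542i)|11⟩

C-T leaves the control-|0⟩ kets |00⟩, |01⟩ unchanged and applies T to qubit 1 on the control-|1⟩ pair (|10⟩, |11⟩).
T = [[1, 0], [0, (1/√2 + (1/√2)i)]].
With a = amp(|10⟩) = (0.2599 - 0.408i) and b = amp(|11⟩) = (0.005494 - 0.1263i):
new amp(|10⟩) = (1)·a = (0.2599 - 0.408i)
new amp(|11⟩) = (1/√2 + (1/√2)i)·b = (0.09319 - 0.08542i)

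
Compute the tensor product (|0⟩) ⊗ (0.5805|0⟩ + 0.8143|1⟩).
0.5805|00⟩ + 0.8143|01⟩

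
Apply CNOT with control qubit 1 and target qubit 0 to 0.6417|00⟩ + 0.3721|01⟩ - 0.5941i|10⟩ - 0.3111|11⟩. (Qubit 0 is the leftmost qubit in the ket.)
0.6417|00⟩ - 0.3111|01⟩ - 0.5941i|10⟩ + 0.3721|11⟩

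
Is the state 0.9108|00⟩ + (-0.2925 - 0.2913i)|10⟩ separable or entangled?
Separable

Writing the state as a|00⟩ + b|01⟩ + c|10⟩ + d|11⟩, it is a product state iff ad − bc = 0.
Here (a, b, c, d) = (0.9108, 0, (-0.2925 - 0.2913i), 0): ad − bc = (0.9108)(0) − (0)(-0.2925 - 0.2913i) = 0, so the state is separable.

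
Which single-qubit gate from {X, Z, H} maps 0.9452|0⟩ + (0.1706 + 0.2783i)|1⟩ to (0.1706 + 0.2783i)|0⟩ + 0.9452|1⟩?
X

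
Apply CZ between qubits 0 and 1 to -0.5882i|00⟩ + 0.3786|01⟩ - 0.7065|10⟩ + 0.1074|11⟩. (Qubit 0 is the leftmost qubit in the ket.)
-0.5882i|00⟩ + 0.3786|01⟩ - 0.7065|10⟩ - 0.1074|11⟩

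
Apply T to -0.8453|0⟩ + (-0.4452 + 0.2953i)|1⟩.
-0.8453|0⟩ + (-0.5236 - 0.106i)|1⟩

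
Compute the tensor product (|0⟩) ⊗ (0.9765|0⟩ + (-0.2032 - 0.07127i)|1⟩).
0.9765|00⟩ + (-0.2032 - 0.07127i)|01⟩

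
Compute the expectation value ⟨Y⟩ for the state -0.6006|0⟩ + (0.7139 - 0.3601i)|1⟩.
0.4326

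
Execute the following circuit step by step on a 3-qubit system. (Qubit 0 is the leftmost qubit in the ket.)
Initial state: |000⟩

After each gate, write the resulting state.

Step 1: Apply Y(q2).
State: i|001⟩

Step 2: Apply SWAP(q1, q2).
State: i|010⟩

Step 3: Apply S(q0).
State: i|010⟩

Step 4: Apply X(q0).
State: i|110⟩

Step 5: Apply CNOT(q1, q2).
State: i|111⟩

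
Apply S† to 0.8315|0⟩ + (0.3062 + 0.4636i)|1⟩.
0.8315|0⟩ + (0.4636 - 0.3062i)|1⟩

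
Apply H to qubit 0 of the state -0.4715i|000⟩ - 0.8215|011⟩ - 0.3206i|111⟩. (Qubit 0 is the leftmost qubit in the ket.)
-0.3334i|000⟩ + (-0.5809 - 0.2267i)|011⟩ - 0.3334i|100⟩ + (-0.5809 + 0.2267i)|111⟩

H on qubit 0 mixes each pair of kets that differ only in qubit 0: amplitudes (a, b) of (|…0…⟩, |…1…⟩) become ((a + b)/√2, (a − b)/√2). Kets absent from the input have amplitude 0.
(|000⟩, |100⟩): (a, b) = (-0.4715i, 0) → (-0.3334i, -0.3334i)
(|011⟩, |111⟩): (a, b) = (-0.8215, -0.3206i) → ((-0.5809 - 0.2267i), (-0.5809 + 0.2267i))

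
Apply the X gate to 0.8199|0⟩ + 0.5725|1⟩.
0.5725|0⟩ + 0.8199|1⟩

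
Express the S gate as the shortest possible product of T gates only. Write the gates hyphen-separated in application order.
T-T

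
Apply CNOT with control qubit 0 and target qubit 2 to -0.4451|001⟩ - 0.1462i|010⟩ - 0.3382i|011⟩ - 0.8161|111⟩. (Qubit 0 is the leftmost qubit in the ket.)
-0.4451|001⟩ - 0.1462i|010⟩ - 0.3382i|011⟩ - 0.8161|110⟩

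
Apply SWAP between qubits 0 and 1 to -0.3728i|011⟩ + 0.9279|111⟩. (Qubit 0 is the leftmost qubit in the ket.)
-0.3728i|101⟩ + 0.9279|111⟩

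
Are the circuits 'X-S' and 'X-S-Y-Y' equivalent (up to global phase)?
Yes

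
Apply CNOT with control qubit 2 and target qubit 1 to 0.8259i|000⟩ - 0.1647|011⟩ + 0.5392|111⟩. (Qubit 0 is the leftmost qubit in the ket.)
0.8259i|000⟩ - 0.1647|001⟩ + 0.5392|101⟩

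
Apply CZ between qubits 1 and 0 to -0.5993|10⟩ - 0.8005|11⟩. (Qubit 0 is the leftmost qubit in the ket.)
-0.5993|10⟩ + 0.8005|11⟩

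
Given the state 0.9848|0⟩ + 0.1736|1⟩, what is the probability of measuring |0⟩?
0.9698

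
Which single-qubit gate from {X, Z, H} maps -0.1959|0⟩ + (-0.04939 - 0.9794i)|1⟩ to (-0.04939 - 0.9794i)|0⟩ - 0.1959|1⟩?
X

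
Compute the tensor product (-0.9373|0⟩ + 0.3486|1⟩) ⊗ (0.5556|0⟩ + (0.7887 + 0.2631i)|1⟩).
-0.5208|00⟩ + (-0.7392 - 0.2466i)|01⟩ + 0.1937|10⟩ + (0.2749 + 0.09172i)|11⟩

amp(|b₁b₂…⟩) = product of the factor amplitudes for bits b₁, b₂, …; only kets whose every factor amplitude is nonzero survive.
|00⟩: (-0.9373)(0.5556) = -0.5208
|01⟩: (-0.9373)(0.7887 + 0.2631i) = (-0.7392 - 0.2466i)
|10⟩: (0.3486)(0.5556) = 0.1937
|11⟩: (0.3486)(0.7887 + 0.2631i) = (0.2749 + 0.09172i)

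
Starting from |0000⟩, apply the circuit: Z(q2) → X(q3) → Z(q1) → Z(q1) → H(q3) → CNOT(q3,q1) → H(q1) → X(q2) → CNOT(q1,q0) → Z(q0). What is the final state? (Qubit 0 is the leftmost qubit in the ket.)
1/2|0010⟩ - 1/2|0011⟩ - 1/2|1110⟩ - 1/2|1111⟩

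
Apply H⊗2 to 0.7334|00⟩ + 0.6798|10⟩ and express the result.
0.7066|00⟩ + 0.7066|01⟩ + 0.0268|10⟩ + 0.0268|11⟩

H⊗2 gives amp(|y⟩) = (1/2) Σ_x (−1)^(x·y) amp(|x⟩), where x·y is the number of positions in which both x and y have a 1.
|00⟩: (0.7334 + 0.6798)/2 = 0.7066
|01⟩: (0.7334 + 0.6798)/2 = 0.7066
|10⟩: (0.7334 - 0.6798)/2 = 0.0268
|11⟩: (0.7334 - 0.6798)/2 = 0.0268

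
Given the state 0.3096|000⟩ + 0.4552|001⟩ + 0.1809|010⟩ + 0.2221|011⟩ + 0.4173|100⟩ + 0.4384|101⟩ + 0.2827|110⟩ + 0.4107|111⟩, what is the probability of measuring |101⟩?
0.1922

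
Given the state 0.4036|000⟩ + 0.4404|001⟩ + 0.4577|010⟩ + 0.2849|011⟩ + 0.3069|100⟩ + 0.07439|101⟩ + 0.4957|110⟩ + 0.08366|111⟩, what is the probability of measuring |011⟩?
0.08117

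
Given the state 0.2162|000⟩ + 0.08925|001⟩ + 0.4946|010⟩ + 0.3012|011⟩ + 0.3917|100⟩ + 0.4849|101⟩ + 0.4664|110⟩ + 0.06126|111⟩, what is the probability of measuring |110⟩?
0.2175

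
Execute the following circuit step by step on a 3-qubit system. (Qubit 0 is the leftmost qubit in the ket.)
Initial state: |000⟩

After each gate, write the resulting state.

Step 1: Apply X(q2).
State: |001⟩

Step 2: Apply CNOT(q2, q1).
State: |011⟩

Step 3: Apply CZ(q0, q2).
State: |011⟩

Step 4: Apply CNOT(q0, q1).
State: |011⟩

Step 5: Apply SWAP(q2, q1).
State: |011⟩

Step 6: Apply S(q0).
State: |011⟩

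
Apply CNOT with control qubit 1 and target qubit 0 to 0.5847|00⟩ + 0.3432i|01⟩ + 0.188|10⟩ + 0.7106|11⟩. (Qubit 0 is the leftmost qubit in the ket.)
0.5847|00⟩ + 0.7106|01⟩ + 0.188|10⟩ + 0.3432i|11⟩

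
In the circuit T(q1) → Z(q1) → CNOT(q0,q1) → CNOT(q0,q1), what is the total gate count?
4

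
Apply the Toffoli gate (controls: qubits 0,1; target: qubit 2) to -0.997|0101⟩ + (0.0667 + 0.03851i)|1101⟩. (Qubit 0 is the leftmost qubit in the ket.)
-0.997|0101⟩ + (0.0667 + 0.03851i)|1111⟩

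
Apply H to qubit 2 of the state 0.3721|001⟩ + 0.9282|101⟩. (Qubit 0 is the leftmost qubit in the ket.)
0.2631|000⟩ - 0.2631|001⟩ + 0.6563|100⟩ - 0.6563|101⟩

H on qubit 2 mixes each pair of kets that differ only in qubit 2: amplitudes (a, b) of (|…0…⟩, |…1…⟩) become ((a + b)/√2, (a − b)/√2). Kets absent from the input have amplitude 0.
(|000⟩, |001⟩): (a, b) = (0, 0.3721) → (0.2631, -0.2631)
(|100⟩, |101⟩): (a, b) = (0, 0.9282) → (0.6563, -0.6563)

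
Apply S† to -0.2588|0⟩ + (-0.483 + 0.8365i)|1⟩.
-0.2588|0⟩ + (0.8365 + 0.483i)|1⟩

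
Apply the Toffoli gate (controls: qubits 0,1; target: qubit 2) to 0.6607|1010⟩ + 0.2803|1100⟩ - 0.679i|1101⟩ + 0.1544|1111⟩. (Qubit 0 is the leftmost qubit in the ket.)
0.6607|1010⟩ + 0.1544|1101⟩ + 0.2803|1110⟩ - 0.679i|1111⟩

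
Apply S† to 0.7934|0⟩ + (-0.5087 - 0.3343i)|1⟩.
0.7934|0⟩ + (-0.3343 + 0.5087i)|1⟩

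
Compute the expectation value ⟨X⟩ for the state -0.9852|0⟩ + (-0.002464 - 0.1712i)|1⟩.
0.004855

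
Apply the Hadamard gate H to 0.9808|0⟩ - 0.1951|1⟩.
0.5556|0⟩ + 0.8315|1⟩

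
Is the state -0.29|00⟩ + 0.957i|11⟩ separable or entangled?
Entangled

Writing the state as a|00⟩ + b|01⟩ + c|10⟩ + d|11⟩, it is a product state iff ad − bc = 0.
Here (a, b, c, d) = (-0.29, 0, 0, 0.957i): ad − bc = (-0.29)(0.957i) − (0)(0) = -0.2775i ≠ 0, so the state is entangled.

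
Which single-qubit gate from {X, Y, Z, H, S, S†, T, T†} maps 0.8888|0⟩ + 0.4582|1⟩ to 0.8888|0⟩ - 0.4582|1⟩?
Z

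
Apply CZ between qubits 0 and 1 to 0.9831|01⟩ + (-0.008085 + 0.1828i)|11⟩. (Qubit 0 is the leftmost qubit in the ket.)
0.9831|01⟩ + (0.008085 - 0.1828i)|11⟩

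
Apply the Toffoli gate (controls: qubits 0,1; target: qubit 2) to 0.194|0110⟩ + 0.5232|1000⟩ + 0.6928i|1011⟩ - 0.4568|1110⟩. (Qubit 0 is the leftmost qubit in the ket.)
0.194|0110⟩ + 0.5232|1000⟩ + 0.6928i|1011⟩ - 0.4568|1100⟩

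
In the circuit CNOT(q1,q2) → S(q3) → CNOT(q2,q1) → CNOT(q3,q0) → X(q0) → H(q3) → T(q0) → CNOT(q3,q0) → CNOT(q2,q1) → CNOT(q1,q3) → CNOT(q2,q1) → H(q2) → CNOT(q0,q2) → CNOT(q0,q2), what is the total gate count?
14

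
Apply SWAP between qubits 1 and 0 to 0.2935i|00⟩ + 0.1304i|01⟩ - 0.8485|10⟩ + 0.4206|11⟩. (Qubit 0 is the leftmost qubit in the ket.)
0.2935i|00⟩ - 0.8485|01⟩ + 0.1304i|10⟩ + 0.4206|11⟩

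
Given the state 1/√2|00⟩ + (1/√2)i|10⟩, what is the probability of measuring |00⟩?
1/2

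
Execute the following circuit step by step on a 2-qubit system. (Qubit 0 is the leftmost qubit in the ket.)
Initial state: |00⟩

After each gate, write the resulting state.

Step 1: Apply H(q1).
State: 1/√2|00⟩ + 1/√2|01⟩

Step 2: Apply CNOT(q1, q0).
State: 1/√2|00⟩ + 1/√2|11⟩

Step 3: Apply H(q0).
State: 1/2|00⟩ + 1/2|01⟩ + 1/2|10⟩ - 1/2|11⟩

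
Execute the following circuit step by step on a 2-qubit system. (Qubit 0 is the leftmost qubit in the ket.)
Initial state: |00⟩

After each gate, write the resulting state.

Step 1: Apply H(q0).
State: 1/√2|00⟩ + 1/√2|10⟩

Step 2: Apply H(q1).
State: 1/2|00⟩ + 1/2|01⟩ + 1/2|10⟩ + 1/2|11⟩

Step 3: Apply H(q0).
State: 1/√2|00⟩ + 1/√2|01⟩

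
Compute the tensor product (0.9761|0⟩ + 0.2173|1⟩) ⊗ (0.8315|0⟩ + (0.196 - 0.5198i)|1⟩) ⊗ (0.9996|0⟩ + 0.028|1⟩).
0.8113|000⟩ + 0.02273|001⟩ + (0.1912 - 0.5072i)|010⟩ + (0.005357 - 0.01421i)|011⟩ + 0.1806|100⟩ + 0.005059|101⟩ + (0.04257 - 0.1129i)|110⟩ + (0.001193 - 0.003163i)|111⟩

amp(|b₁b₂…⟩) = product of the factor amplitudes for bits b₁, b₂, …; only kets whose every factor amplitude is nonzero survive.
|000⟩: (0.9761)(0.8315)(0.9996) = 0.8113
|001⟩: (0.9761)(0.8315)(0.028) = 0.02273
|010⟩: (0.9761)(0.196 - 0.5198i)(0.9996) = (0.1912 - 0.5072i)
|011⟩: (0.9761)(0.196 - 0.5198i)(0.028) = (0.005357 - 0.01421i)
|100⟩: (0.2173)(0.8315)(0.9996) = 0.1806
|101⟩: (0.2173)(0.8315)(0.028) = 0.005059
|110⟩: (0.2173)(0.196 - 0.5198i)(0.9996) = (0.04257 - 0.1129i)
|111⟩: (0.2173)(0.196 - 0.5198i)(0.028) = (0.001193 - 0.003163i)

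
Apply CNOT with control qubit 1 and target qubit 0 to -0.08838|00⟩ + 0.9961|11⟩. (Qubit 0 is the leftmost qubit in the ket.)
-0.08838|00⟩ + 0.9961|01⟩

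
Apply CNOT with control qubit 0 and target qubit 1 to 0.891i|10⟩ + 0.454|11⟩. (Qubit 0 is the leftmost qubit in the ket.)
0.454|10⟩ + 0.891i|11⟩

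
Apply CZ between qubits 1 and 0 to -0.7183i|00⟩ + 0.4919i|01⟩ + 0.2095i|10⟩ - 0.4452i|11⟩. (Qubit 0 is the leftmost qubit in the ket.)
-0.7183i|00⟩ + 0.4919i|01⟩ + 0.2095i|10⟩ + 0.4452i|11⟩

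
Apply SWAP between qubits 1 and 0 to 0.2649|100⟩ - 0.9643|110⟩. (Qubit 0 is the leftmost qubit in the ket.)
0.2649|010⟩ - 0.9643|110⟩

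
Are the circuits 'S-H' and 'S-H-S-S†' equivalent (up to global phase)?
Yes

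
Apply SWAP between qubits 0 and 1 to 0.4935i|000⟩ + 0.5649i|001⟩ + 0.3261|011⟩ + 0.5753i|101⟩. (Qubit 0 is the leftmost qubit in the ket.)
0.4935i|000⟩ + 0.5649i|001⟩ + 0.5753i|011⟩ + 0.3261|101⟩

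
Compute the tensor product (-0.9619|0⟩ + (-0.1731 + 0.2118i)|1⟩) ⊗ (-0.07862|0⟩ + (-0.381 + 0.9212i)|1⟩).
0.07562|00⟩ + (0.3665 - 0.8861i)|01⟩ + (0.01361 - 0.01665i)|10⟩ + (-0.1292 - 0.2402i)|11⟩

amp(|b₁b₂…⟩) = product of the factor amplitudes for bits b₁, b₂, …; only kets whose every factor amplitude is nonzero survive.
|00⟩: (-0.9619)(-0.07862) = 0.07562
|01⟩: (-0.9619)(-0.381 + 0.9212i) = (0.3665 - 0.8861i)
|10⟩: (-0.1731 + 0.2118i)(-0.07862) = (0.01361 - 0.01665i)
|11⟩: (-0.1731 + 0.2118i)(-0.381 + 0.9212i) = (-0.1292 - 0.2402i)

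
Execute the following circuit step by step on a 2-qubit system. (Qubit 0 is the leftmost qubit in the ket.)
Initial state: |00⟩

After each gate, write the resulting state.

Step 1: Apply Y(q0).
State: i|10⟩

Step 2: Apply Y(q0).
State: |00⟩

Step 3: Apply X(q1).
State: |01⟩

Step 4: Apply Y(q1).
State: -i|00⟩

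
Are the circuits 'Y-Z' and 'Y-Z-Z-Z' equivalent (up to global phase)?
Yes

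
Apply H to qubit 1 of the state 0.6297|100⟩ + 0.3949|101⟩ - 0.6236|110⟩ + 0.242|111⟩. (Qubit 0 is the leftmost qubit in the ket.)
0.004313|100⟩ + 0.4504|101⟩ + 0.8862|110⟩ + 0.1081|111⟩

H on qubit 1 mixes each pair of kets that differ only in qubit 1: amplitudes (a, b) of (|…0…⟩, |…1…⟩) become ((a + b)/√2, (a − b)/√2). Kets absent from the input have amplitude 0.
(|100⟩, |110⟩): (a, b) = (0.6297, -0.6236) → (0.004313, 0.8862)
(|101⟩, |111⟩): (a, b) = (0.3949, 0.242) → (0.4504, 0.1081)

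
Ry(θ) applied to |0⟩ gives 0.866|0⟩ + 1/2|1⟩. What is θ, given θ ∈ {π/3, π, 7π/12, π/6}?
π/3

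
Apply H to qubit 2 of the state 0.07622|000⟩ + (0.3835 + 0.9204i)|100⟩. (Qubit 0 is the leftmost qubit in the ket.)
0.0539|000⟩ + 0.0539|001⟩ + (0.2712 + 0.6508i)|100⟩ + (0.2712 + 0.6508i)|101⟩

H on qubit 2 mixes each pair of kets that differ only in qubit 2: amplitudes (a, b) of (|…0…⟩, |…1…⟩) become ((a + b)/√2, (a − b)/√2). Kets absent from the input have amplitude 0.
(|000⟩, |001⟩): (a, b) = (0.07622, 0) → (0.0539, 0.0539)
(|100⟩, |101⟩): (a, b) = ((0.3835 + 0.9204i), 0) → ((0.2712 + 0.6508i), (0.2712 + 0.6508i))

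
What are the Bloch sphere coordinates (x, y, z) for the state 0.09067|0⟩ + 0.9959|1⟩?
(0.1806, 0, -0.9836)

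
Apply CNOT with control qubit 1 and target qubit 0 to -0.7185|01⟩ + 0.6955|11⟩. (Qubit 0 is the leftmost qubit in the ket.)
0.6955|01⟩ - 0.7185|11⟩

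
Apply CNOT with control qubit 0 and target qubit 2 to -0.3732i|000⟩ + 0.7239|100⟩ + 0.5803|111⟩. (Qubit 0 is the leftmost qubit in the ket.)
-0.3732i|000⟩ + 0.7239|101⟩ + 0.5803|110⟩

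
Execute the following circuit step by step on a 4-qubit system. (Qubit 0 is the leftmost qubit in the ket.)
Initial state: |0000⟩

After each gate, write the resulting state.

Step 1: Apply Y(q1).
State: i|0100⟩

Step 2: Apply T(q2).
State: i|0100⟩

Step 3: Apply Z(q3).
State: i|0100⟩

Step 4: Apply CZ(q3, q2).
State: i|0100⟩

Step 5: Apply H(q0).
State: (1/√2)i|0100⟩ + (1/√2)i|1100⟩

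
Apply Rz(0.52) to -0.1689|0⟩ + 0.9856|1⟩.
(-0.1632 + 0.04342i)|0⟩ + (0.9525 + 0.2534i)|1⟩

Rz(0.52) = [[e^(−iθ/2), 0], [0, e^(iθ/2)]] with e^(±iθ/2) = cos(θ/2) ± i·sin(θ/2); θ = 0.52, cos(θ/2) ≈ 0.96639, sin(θ/2) ≈ 0.257081.
With a = amp(|0⟩) = -0.1689 and b = amp(|1⟩) = 0.9856:
new amp(|0⟩) = (0.96639 - 0.257081i)·a = (-0.1632 + 0.04342i)
new amp(|1⟩) = (0.96639 + 0.257081i)·b = (0.9525 + 0.2534i)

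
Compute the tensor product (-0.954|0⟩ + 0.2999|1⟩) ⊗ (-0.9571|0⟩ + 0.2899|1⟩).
0.9131|00⟩ - 0.2766|01⟩ - 0.287|10⟩ + 0.08694|11⟩

amp(|b₁b₂…⟩) = product of the factor amplitudes for bits b₁, b₂, …; only kets whose every factor amplitude is nonzero survive.
|00⟩: (-0.954)(-0.9571) = 0.9131
|01⟩: (-0.954)(0.2899) = -0.2766
|10⟩: (0.2999)(-0.9571) = -0.287
|11⟩: (0.2999)(0.2899) = 0.08694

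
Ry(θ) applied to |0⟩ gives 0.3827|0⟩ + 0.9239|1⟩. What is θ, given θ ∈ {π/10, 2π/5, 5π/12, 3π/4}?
3π/4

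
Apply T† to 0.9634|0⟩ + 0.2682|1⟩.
0.9634|0⟩ + (0.1896 - 0.1896i)|1⟩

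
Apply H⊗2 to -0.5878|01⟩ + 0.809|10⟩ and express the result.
0.1106|00⟩ + 0.6984|01⟩ - 0.6984|10⟩ - 0.1106|11⟩

H⊗2 gives amp(|y⟩) = (1/2) Σ_x (−1)^(x·y) amp(|x⟩), where x·y is the number of positions in which both x and y have a 1.
|00⟩: (-0.5878 + 0.809)/2 = 0.1106
|01⟩: (0.5878 + 0.809)/2 = 0.6984
|10⟩: (-0.5878 - 0.809)/2 = -0.6984
|11⟩: (0.5878 - 0.809)/2 = -0.1106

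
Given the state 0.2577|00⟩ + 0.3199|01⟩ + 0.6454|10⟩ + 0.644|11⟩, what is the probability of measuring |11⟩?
0.4147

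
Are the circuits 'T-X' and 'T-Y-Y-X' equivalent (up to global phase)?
Yes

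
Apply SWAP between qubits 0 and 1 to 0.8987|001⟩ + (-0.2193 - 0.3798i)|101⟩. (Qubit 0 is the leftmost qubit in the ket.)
0.8987|001⟩ + (-0.2193 - 0.3798i)|011⟩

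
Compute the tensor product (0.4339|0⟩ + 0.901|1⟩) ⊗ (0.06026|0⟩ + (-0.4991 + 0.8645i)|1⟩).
0.02615|00⟩ + (-0.2166 + 0.3751i)|01⟩ + 0.05429|10⟩ + (-0.4497 + 0.7789i)|11⟩

amp(|b₁b₂…⟩) = product of the factor amplitudes for bits b₁, b₂, …; only kets whose every factor amplitude is nonzero survive.
|00⟩: (0.4339)(0.06026) = 0.02615
|01⟩: (0.4339)(-0.4991 + 0.8645i) = (-0.2166 + 0.3751i)
|10⟩: (0.901)(0.06026) = 0.05429
|11⟩: (0.901)(-0.4991 + 0.8645i) = (-0.4497 + 0.7789i)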